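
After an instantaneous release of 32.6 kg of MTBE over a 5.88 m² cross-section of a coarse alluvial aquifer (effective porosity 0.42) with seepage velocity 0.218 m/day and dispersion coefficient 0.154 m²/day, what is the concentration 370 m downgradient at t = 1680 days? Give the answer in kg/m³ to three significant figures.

0.228 kg/m³

For an instantaneous plane source, C(x,t) = M/(n_e·A·√(4πDt)) · exp(−(x−vt)²/(4Dt)), with n_e·A the pore (flow) area.
Plume center vt = 0.218 × 1680 = 366.24 m, so the well at 370 m is 3.76 m downgradient of the peak.
√(4πDt) = 57.02 m, giving peak height M/(n_e·A·√(4πDt)) = 32.6/(0.42 × 5.88 × 57.02) = 0.2315 kg/m³.
(x−vt)²/(4Dt) = (3.76)²/(4 × 0.154 × 1680) = 0.01366; exp(−0.01366) = 0.9864.
C = 0.2315 × 0.9864 = 0.228 kg/m³.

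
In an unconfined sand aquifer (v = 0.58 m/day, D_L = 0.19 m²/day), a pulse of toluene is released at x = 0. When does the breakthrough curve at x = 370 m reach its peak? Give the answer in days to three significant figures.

For the 1D instantaneous-source solution, setting ∂C/∂t = 0 at fixed x gives v²t² + 2Dt − x² = 0, so t = (√(D² + v²x²) − D)/v².
√(D² + v²x²) = √(0.19² + 0.58² × 370²) = 214.6; v² = 0.3364.
t = (214.6 − 0.19)/0.3364 = 637 days (vs. the pure-advection estimate x/v = 638 d).

637 days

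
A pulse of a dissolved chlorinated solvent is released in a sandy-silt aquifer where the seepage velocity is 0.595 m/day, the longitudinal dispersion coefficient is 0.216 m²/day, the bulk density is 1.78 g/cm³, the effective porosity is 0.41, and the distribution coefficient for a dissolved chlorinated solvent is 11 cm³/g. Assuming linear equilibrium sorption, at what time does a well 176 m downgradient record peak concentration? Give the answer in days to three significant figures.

14400 days

Retardation factor R = 1 + ρ_b·K_d/n = 1 + 1.78 × 11/0.41 = 48.76.
Sorption retards both mechanisms: v_R = v/R = 0.01220 m/day, D_R = D/R = 0.004430 m²/day.
Peak time from v_R²t² + 2D_R t − x² = 0: t = (√(D_R² + v_R²x²) − D_R)/v_R².
√(D_R² + v_R²x²) = √(0.004430² + 0.01220² × 176²) = 2.147; v_R² = 0.0001488.
t = (2.147 − 0.004430)/0.0001488 = 14400 days.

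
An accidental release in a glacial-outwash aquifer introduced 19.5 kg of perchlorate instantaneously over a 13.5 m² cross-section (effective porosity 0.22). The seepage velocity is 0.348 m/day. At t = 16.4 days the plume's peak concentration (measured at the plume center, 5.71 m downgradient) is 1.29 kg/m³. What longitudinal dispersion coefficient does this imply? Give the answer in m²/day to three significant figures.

0.126 m²/day

At the plume center C_max = M/(n_e·A·√(4πDt)), so D = M²/(4πt·(n_e·A·C_max)²).
n_e·A·C_max = 0.22 × 13.5 × 1.29 = 3.831 kg/m.
D = 19.5²/(4π × 16.4 × 3.831²) = 0.126 m²/day.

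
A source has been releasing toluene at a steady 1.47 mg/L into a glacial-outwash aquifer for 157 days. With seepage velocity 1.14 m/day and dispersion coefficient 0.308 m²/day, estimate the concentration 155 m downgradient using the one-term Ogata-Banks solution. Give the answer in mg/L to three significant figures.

1.46 mg/L

For a continuous step input, C/C₀ ≈ ½·erfc((x−vt)/(2√(Dt))).
vt = 1.14 × 157 = 178.98 m and 2√(Dt) = 2√(0.308 × 157) = 13.91 m.
Argument (x−vt)/(2√(Dt)) = (155 − 178.98)/13.91 = -1.724; ½·erfc(-1.724) = 0.9926.
C = 1.47 × 0.9926 = 1.46 mg/L.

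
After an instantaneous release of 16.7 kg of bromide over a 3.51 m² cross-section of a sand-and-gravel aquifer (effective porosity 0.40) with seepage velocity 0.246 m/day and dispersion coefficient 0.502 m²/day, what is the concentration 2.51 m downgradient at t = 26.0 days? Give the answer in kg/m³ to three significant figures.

For an instantaneous plane source, C(x,t) = M/(n_e·A·√(4πDt)) · exp(−(x−vt)²/(4Dt)), with n_e·A the pore (flow) area.
Plume center vt = 0.246 × 26.0 = 6.396 m, so the well at 2.51 m is 3.886 m upgradient of the peak.
√(4πDt) = 12.81 m, giving peak height M/(n_e·A·√(4πDt)) = 16.7/(0.40 × 3.51 × 12.81) = 0.9285 kg/m³.
(x−vt)²/(4Dt) = (-3.886)²/(4 × 0.502 × 26.0) = 0.2892; exp(−0.2892) = 0.7489.
C = 0.9285 × 0.7489 = 0.695 kg/m³.

0.695 kg/m³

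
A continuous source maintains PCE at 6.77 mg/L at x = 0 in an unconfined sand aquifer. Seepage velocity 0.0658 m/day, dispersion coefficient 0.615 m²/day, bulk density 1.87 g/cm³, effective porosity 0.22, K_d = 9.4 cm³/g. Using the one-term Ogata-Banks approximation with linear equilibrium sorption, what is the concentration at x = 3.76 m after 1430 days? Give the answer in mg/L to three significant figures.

1.96 mg/L

Retardation factor R = 1 + ρ_b·K_d/n = 1 + 1.87 × 9.4/0.22 = 80.90.
Sorption retards both mechanisms: v_R = v/R = 0.0008133 m/day, D_R = D/R = 0.007602 m²/day.
v_R·t = 0.0008133 × 1430 = 1.163019 m; 2√(D_R t) = 6.594 m; argument = (3.76 − 1.163019)/6.594 = 0.3938.
C = C₀ × ½·erfc(0.3938) = 6.77 × 0.2888 = 1.96 mg/L.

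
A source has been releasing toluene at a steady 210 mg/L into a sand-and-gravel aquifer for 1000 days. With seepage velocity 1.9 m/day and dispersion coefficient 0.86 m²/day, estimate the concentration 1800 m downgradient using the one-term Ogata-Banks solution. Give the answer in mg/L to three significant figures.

208 mg/L

For a continuous step input, C/C₀ ≈ ½·erfc((x−vt)/(2√(Dt))).
vt = 1.9 × 1000 = 1900 m and 2√(Dt) = 2√(0.86 × 1000) = 58.65 m.
Argument (x−vt)/(2√(Dt)) = (1800 − 1900)/58.65 = -1.705; ½·erfc(-1.705) = 0.9921.
C = 210 × 0.9921 = 208 mg/L.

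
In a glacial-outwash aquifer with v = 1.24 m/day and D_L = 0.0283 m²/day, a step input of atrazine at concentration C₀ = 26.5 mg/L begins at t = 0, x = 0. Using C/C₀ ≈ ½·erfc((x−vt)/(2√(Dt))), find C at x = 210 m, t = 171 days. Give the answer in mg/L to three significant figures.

19.7 mg/L

For a continuous step input, C/C₀ ≈ ½·erfc((x−vt)/(2√(Dt))).
vt = 1.24 × 171 = 212.04 m and 2√(Dt) = 2√(0.0283 × 171) = 4.400 m.
Argument (x−vt)/(2√(Dt)) = (210 − 212.04)/4.400 = -0.4636; ½·erfc(-0.4636) = 0.7440.
C = 26.5 × 0.7440 = 19.7 mg/L.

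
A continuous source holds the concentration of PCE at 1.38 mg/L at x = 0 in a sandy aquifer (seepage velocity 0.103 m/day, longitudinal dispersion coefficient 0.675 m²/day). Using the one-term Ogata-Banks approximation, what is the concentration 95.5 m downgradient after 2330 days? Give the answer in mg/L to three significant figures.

1.37 mg/L

For a continuous step input, C/C₀ ≈ ½·erfc((x−vt)/(2√(Dt))).
vt = 0.103 × 2330 = 239.99 m and 2√(Dt) = 2√(0.675 × 2330) = 79.32 m.
Argument (x−vt)/(2√(Dt)) = (95.5 − 239.99)/79.32 = -1.822; ½·erfc(-1.822) = 0.9950.
C = 1.38 × 0.9950 = 1.37 mg/L.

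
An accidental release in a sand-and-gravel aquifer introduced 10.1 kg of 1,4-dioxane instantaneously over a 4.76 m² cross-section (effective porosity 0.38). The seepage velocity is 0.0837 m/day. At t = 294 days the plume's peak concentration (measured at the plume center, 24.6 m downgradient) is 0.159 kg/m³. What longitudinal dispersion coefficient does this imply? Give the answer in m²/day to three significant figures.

At the plume center C_max = M/(n_e·A·√(4πDt)), so D = M²/(4πt·(n_e·A·C_max)²).
n_e·A·C_max = 0.38 × 4.76 × 0.159 = 0.2876 kg/m.
D = 10.1²/(4π × 294 × 0.2876²) = 0.334 m²/day.

0.334 m²/day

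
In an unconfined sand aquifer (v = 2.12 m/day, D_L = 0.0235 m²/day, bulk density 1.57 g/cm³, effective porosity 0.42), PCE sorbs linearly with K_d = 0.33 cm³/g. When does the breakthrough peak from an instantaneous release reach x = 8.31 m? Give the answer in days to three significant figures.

Retardation factor R = 1 + ρ_b·K_d/n = 1 + 1.57 × 0.33/0.42 = 2.234.
Sorption retards both mechanisms: v_R = v/R = 0.9490 m/day, D_R = D/R = 0.01052 m²/day.
Peak time from v_R²t² + 2D_R t − x² = 0: t = (√(D_R² + v_R²x²) − D_R)/v_R².
√(D_R² + v_R²x²) = √(0.01052² + 0.9490² × 8.31²) = 7.886; v_R² = 0.9006.
t = (7.886 − 0.01052)/0.9006 = 8.74 days.

8.74 days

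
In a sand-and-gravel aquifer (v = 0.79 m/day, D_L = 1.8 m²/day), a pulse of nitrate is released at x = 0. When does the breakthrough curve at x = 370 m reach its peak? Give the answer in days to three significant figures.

465 days

For the 1D instantaneous-source solution, setting ∂C/∂t = 0 at fixed x gives v²t² + 2Dt − x² = 0, so t = (√(D² + v²x²) − D)/v².
√(D² + v²x²) = √(1.8² + 0.79² × 370²) = 292.3; v² = 0.6241.
t = (292.3 − 1.8)/0.6241 = 465 days (vs. the pure-advection estimate x/v = 468 d).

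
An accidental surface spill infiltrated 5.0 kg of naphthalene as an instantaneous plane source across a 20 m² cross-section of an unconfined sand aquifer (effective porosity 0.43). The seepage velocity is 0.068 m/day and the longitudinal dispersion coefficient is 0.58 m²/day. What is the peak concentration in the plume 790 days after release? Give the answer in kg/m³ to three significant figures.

The peak of an instantaneous 1D plume sits at x = vt; there the Gaussian factor is 1 and C_max = M/(n_e·A·√(4πDt)), where n_e·A is the pore area the mass is dissolved in.
√(4πDt) = √(4π × 0.58 × 790) = 75.88 m, so C_max = 5.0/(0.43 × 20 × 75.88) = 0.00766 kg/m³.

0.00766 kg/m³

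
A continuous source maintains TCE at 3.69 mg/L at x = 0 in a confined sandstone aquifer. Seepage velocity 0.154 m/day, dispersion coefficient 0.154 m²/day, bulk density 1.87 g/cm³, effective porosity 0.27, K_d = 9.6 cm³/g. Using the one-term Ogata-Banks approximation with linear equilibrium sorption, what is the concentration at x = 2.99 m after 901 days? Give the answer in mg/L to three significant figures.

1.19 mg/L

Retardation factor R = 1 + ρ_b·K_d/n = 1 + 1.87 × 9.6/0.27 = 67.49.
Sorption retards both mechanisms: v_R = v/R = 0.002282 m/day, D_R = D/R = 0.002282 m²/day.
v_R·t = 0.002282 × 901 = 2.056082 m; 2√(D_R t) = 2.868 m; argument = (2.99 − 2.056082)/2.868 = 0.3256.
C = C₀ × ½·erfc(0.3256) = 3.69 × 0.3226 = 1.19 mg/L.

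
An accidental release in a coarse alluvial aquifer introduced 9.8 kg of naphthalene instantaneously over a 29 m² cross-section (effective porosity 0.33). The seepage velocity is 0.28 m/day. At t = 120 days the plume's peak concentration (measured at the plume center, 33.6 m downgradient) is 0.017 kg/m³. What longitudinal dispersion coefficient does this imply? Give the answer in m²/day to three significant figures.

At the plume center C_max = M/(n_e·A·√(4πDt)), so D = M²/(4πt·(n_e·A·C_max)²).
n_e·A·C_max = 0.33 × 29 × 0.017 = 0.1627 kg/m.
D = 9.8²/(4π × 120 × 0.1627²) = 2.41 m²/day.

2.41 m²/day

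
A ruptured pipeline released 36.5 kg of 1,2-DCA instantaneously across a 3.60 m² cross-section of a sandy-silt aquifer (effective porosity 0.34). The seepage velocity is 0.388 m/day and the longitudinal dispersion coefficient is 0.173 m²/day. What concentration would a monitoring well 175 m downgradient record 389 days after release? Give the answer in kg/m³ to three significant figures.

0.119 kg/m³

For an instantaneous plane source, C(x,t) = M/(n_e·A·√(4πDt)) · exp(−(x−vt)²/(4Dt)), with n_e·A the pore (flow) area.
Plume center vt = 0.388 × 389 = 150.932 m, so the well at 175 m is 24.068 m downgradient of the peak.
√(4πDt) = 29.08 m, giving peak height M/(n_e·A·√(4πDt)) = 36.5/(0.34 × 3.60 × 29.08) = 1.025 kg/m³.
(x−vt)²/(4Dt) = (24.068)²/(4 × 0.173 × 389) = 2.152; exp(−2.152) = 0.1163.
C = 1.025 × 0.1163 = 0.119 kg/m³.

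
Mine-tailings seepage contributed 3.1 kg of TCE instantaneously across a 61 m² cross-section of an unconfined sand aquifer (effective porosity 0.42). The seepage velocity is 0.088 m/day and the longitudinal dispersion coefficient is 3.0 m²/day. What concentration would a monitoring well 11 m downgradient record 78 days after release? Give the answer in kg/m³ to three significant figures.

For an instantaneous plane source, C(x,t) = M/(n_e·A·√(4πDt)) · exp(−(x−vt)²/(4Dt)), with n_e·A the pore (flow) area.
Plume center vt = 0.088 × 78 = 6.864 m, so the well at 11 m is 4.136 m downgradient of the peak.
√(4πDt) = 54.23 m, giving peak height M/(n_e·A·√(4πDt)) = 3.1/(0.42 × 61 × 54.23) = 0.002231 kg/m³.
(x−vt)²/(4Dt) = (4.136)²/(4 × 3.0 × 78) = 0.01828; exp(−0.01828) = 0.9819.
C = 0.002231 × 0.9819 = 0.00219 kg/m³.

0.00219 kg/m³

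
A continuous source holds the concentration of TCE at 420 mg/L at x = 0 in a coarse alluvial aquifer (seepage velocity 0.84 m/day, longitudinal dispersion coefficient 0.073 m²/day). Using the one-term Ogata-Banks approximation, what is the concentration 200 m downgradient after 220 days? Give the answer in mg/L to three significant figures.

1.54 mg/L

For a continuous step input, C/C₀ ≈ ½·erfc((x−vt)/(2√(Dt))).
vt = 0.84 × 220 = 184.8 m and 2√(Dt) = 2√(0.073 × 220) = 8.015 m.
Argument (x−vt)/(2√(Dt)) = (200 − 184.8)/8.015 = 1.896; ½·erfc(1.896) = 0.003666.
C = 420 × 0.003666 = 1.54 mg/L.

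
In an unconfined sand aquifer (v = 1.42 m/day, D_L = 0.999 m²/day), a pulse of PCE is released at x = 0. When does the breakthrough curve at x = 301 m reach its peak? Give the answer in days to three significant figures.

211 days

For the 1D instantaneous-source solution, setting ∂C/∂t = 0 at fixed x gives v²t² + 2Dt − x² = 0, so t = (√(D² + v²x²) − D)/v².
√(D² + v²x²) = √(0.999² + 1.42² × 301²) = 427.4; v² = 2.0164.
t = (427.4 − 0.999)/2.0164 = 211 days (vs. the pure-advection estimate x/v = 212 d).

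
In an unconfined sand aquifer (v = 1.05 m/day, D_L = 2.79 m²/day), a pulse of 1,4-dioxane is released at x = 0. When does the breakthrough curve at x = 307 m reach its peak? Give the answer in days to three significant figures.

For the 1D instantaneous-source solution, setting ∂C/∂t = 0 at fixed x gives v²t² + 2Dt − x² = 0, so t = (√(D² + v²x²) − D)/v².
√(D² + v²x²) = √(2.79² + 1.05² × 307²) = 322.4; v² = 1.1025.
t = (322.4 − 2.79)/1.1025 = 290 days (vs. the pure-advection estimate x/v = 292 d).

290 days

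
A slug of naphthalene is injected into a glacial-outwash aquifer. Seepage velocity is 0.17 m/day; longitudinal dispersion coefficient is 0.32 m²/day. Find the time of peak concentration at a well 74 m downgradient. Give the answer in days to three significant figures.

For the 1D instantaneous-source solution, setting ∂C/∂t = 0 at fixed x gives v²t² + 2Dt − x² = 0, so t = (√(D² + v²x²) − D)/v².
√(D² + v²x²) = √(0.32² + 0.17² × 74²) = 12.58; v² = 0.0289.
t = (12.58 − 0.32)/0.0289 = 424 days (vs. the pure-advection estimate x/v = 435 d).

424 days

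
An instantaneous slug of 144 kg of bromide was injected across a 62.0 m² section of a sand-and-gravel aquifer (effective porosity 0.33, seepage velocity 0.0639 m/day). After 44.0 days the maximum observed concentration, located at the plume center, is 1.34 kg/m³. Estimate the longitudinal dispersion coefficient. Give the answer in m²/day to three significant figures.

0.0499 m²/day

At the plume center C_max = M/(n_e·A·√(4πDt)), so D = M²/(4πt·(n_e·A·C_max)²).
n_e·A·C_max = 0.33 × 62.0 × 1.34 = 27.42 kg/m.
D = 144²/(4π × 44.0 × 27.42²) = 0.0499 m²/day.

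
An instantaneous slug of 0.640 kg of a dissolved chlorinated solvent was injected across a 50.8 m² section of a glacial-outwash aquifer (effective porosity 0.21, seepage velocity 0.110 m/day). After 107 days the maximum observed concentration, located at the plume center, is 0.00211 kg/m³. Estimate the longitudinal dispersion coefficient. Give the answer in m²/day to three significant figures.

At the plume center C_max = M/(n_e·A·√(4πDt)), so D = M²/(4πt·(n_e·A·C_max)²).
n_e·A·C_max = 0.21 × 50.8 × 0.00211 = 0.02251 kg/m.
D = 0.640²/(4π × 107 × 0.02251²) = 0.601 m²/day.

0.601 m²/day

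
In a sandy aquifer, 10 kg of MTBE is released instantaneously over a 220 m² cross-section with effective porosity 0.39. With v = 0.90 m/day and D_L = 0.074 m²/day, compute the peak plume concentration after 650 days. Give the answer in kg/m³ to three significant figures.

The peak of an instantaneous 1D plume sits at x = vt; there the Gaussian factor is 1 and C_max = M/(n_e·A·√(4πDt)), where n_e·A is the pore area the mass is dissolved in.
√(4πDt) = √(4π × 0.074 × 650) = 24.59 m, so C_max = 10/(0.39 × 220 × 24.59) = 0.00474 kg/m³.

0.00474 kg/m³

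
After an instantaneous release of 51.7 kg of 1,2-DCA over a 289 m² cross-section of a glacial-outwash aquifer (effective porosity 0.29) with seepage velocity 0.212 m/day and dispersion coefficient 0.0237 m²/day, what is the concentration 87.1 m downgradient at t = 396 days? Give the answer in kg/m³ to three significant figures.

0.0436 kg/m³

For an instantaneous plane source, C(x,t) = M/(n_e·A·√(4πDt)) · exp(−(x−vt)²/(4Dt)), with n_e·A the pore (flow) area.
Plume center vt = 0.212 × 396 = 83.952 m, so the well at 87.1 m is 3.148 m downgradient of the peak.
√(4πDt) = 10.86 m, giving peak height M/(n_e·A·√(4πDt)) = 51.7/(0.29 × 289 × 10.86) = 0.05680 kg/m³.
(x−vt)²/(4Dt) = (3.148)²/(4 × 0.0237 × 396) = 0.2640; exp(−0.2640) = 0.7680.
C = 0.05680 × 0.7680 = 0.0436 kg/m³.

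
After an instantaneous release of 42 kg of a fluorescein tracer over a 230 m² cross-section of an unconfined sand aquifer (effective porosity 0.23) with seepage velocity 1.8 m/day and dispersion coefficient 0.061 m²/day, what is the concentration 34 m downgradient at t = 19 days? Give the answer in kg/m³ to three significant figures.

For an instantaneous plane source, C(x,t) = M/(n_e·A·√(4πDt)) · exp(−(x−vt)²/(4Dt)), with n_e·A the pore (flow) area.
Plume center vt = 1.8 × 19 = 34.2 m, so the well at 34 m is 0.2 m upgradient of the peak.
√(4πDt) = 3.816 m, giving peak height M/(n_e·A·√(4πDt)) = 42/(0.23 × 230 × 3.816) = 0.2081 kg/m³.
(x−vt)²/(4Dt) = (-0.2)²/(4 × 0.061 × 19) = 0.008628; exp(−0.008628) = 0.9914.
C = 0.2081 × 0.9914 = 0.206 kg/m³.

0.206 kg/m³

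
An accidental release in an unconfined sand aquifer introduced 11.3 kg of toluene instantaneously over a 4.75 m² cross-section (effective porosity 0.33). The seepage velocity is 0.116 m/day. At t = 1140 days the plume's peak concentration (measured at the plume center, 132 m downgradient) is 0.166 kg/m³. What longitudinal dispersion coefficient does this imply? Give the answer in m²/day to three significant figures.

At the plume center C_max = M/(n_e·A·√(4πDt)), so D = M²/(4πt·(n_e·A·C_max)²).
n_e·A·C_max = 0.33 × 4.75 × 0.166 = 0.2602 kg/m.
D = 11.3²/(4π × 1140 × 0.2602²) = 0.132 m²/day.

0.132 m²/day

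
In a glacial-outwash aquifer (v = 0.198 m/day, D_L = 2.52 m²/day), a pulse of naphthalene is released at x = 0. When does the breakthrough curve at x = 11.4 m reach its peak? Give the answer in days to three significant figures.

22.0 days

For the 1D instantaneous-source solution, setting ∂C/∂t = 0 at fixed x gives v²t² + 2Dt − x² = 0, so t = (√(D² + v²x²) − D)/v².
√(D² + v²x²) = √(2.52² + 0.198² × 11.4²) = 3.383; v² = 0.039204.
t = (3.383 − 2.52)/0.039204 = 22.0 days (vs. the pure-advection estimate x/v = 57.6 d).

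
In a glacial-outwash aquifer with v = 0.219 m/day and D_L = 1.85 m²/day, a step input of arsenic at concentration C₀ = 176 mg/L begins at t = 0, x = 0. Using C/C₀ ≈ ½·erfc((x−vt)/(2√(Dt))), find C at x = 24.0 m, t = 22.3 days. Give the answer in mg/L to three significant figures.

3.11 mg/L

For a continuous step input, C/C₀ ≈ ½·erfc((x−vt)/(2√(Dt))).
vt = 0.219 × 22.3 = 4.8837 m and 2√(Dt) = 2√(1.85 × 22.3) = 12.85 m.
Argument (x−vt)/(2√(Dt)) = (24.0 − 4.8837)/12.85 = 1.488; ½·erfc(1.488) = 0.01767.
C = 176 × 0.01767 = 3.11 mg/L.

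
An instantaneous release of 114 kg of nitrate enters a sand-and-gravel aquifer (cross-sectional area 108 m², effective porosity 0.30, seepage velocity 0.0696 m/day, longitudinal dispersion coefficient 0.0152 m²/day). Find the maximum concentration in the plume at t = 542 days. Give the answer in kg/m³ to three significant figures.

The peak of an instantaneous 1D plume sits at x = vt; there the Gaussian factor is 1 and C_max = M/(n_e·A·√(4πDt)), where n_e·A is the pore area the mass is dissolved in.
√(4πDt) = √(4π × 0.0152 × 542) = 10.17 m, so C_max = 114/(0.30 × 108 × 10.17) = 0.346 kg/m³.

0.346 kg/m³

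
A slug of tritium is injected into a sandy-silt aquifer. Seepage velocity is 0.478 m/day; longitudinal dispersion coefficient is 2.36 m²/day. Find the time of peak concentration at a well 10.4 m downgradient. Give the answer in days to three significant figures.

13.8 days

For the 1D instantaneous-source solution, setting ∂C/∂t = 0 at fixed x gives v²t² + 2Dt − x² = 0, so t = (√(D² + v²x²) − D)/v².
√(D² + v²x²) = √(2.36² + 0.478² × 10.4²) = 5.503; v² = 0.228484.
t = (5.503 − 2.36)/0.228484 = 13.8 days (vs. the pure-advection estimate x/v = 21.8 d).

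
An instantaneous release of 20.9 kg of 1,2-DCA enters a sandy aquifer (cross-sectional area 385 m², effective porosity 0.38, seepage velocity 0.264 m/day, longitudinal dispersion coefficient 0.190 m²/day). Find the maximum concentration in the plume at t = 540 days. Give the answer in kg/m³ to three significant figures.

0.00398 kg/m³

The peak of an instantaneous 1D plume sits at x = vt; there the Gaussian factor is 1 and C_max = M/(n_e·A·√(4πDt)), where n_e·A is the pore area the mass is dissolved in.
√(4πDt) = √(4π × 0.190 × 540) = 35.91 m, so C_max = 20.9/(0.38 × 385 × 35.91) = 0.00398 kg/m³.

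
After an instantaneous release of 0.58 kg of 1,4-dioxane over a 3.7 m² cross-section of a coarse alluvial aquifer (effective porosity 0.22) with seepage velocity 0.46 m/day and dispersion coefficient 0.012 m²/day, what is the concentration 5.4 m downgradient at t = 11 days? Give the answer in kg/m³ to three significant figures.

For an instantaneous plane source, C(x,t) = M/(n_e·A·√(4πDt)) · exp(−(x−vt)²/(4Dt)), with n_e·A the pore (flow) area.
Plume center vt = 0.46 × 11 = 5.06 m, so the well at 5.4 m is 0.34 m downgradient of the peak.
√(4πDt) = 1.288 m, giving peak height M/(n_e·A·√(4πDt)) = 0.58/(0.22 × 3.7 × 1.288) = 0.5532 kg/m³.
(x−vt)²/(4Dt) = (0.34)²/(4 × 0.012 × 11) = 0.2189; exp(−0.2189) = 0.8034.
C = 0.5532 × 0.8034 = 0.444 kg/m³.

0.444 kg/m³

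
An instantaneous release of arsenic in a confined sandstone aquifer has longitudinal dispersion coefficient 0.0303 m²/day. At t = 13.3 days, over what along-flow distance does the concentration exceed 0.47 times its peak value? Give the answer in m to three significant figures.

The plume is Gaussian with σ = √(2Dt) = √(2 × 0.0303 × 13.3) = 0.8978 m.
C/C_peak = exp(−Δx²/(2σ²)) = 0.47 ⇒ Δx = σ·√(−2 ln 0.47) = 0.8978 × 1.229 = 1.103 m.
Width = 2Δx = 2.21 m.

2.21 m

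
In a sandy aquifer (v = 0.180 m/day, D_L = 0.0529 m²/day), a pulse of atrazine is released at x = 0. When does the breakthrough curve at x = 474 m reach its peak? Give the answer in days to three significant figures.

2630 days

For the 1D instantaneous-source solution, setting ∂C/∂t = 0 at fixed x gives v²t² + 2Dt − x² = 0, so t = (√(D² + v²x²) − D)/v².
√(D² + v²x²) = √(0.0529² + 0.180² × 474²) = 85.32; v² = 0.0324.
t = (85.32 − 0.0529)/0.0324 = 2630 days (vs. the pure-advection estimate x/v = 2630 d).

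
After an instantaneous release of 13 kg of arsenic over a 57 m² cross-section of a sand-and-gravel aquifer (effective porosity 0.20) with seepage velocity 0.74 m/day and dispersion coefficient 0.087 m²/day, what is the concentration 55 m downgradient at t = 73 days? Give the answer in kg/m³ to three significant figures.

0.123 kg/m³

For an instantaneous plane source, C(x,t) = M/(n_e·A·√(4πDt)) · exp(−(x−vt)²/(4Dt)), with n_e·A the pore (flow) area.
Plume center vt = 0.74 × 73 = 54.02 m, so the well at 55 m is 0.98 m downgradient of the peak.
√(4πDt) = 8.934 m, giving peak height M/(n_e·A·√(4πDt)) = 13/(0.20 × 57 × 8.934) = 0.1276 kg/m³.
(x−vt)²/(4Dt) = (0.98)²/(4 × 0.087 × 73) = 0.03781; exp(−0.03781) = 0.9629.
C = 0.1276 × 0.9629 = 0.123 kg/m³.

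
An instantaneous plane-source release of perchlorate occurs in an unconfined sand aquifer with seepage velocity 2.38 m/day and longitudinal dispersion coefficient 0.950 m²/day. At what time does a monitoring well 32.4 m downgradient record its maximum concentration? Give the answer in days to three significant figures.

13.4 days

For the 1D instantaneous-source solution, setting ∂C/∂t = 0 at fixed x gives v²t² + 2Dt − x² = 0, so t = (√(D² + v²x²) − D)/v².
√(D² + v²x²) = √(0.950² + 2.38² × 32.4²) = 77.12; v² = 5.6644.
t = (77.12 − 0.950)/5.6644 = 13.4 days (vs. the pure-advection estimate x/v = 13.6 d).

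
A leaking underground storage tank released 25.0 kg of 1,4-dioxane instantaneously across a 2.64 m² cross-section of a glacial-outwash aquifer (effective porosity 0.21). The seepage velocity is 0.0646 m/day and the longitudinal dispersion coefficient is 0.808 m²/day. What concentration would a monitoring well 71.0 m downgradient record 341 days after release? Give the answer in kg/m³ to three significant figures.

For an instantaneous plane source, C(x,t) = M/(n_e·A·√(4πDt)) · exp(−(x−vt)²/(4Dt)), with n_e·A the pore (flow) area.
Plume center vt = 0.0646 × 341 = 22.0286 m, so the well at 71.0 m is 48.9714 m downgradient of the peak.
√(4πDt) = 58.84 m, giving peak height M/(n_e·A·√(4πDt)) = 25.0/(0.21 × 2.64 × 58.84) = 0.7664 kg/m³.
(x−vt)²/(4Dt) = (48.9714)²/(4 × 0.808 × 341) = 2.176; exp(−2.176) = 0.1135.
C = 0.7664 × 0.1135 = 0.0870 kg/m³.

0.0870 kg/m³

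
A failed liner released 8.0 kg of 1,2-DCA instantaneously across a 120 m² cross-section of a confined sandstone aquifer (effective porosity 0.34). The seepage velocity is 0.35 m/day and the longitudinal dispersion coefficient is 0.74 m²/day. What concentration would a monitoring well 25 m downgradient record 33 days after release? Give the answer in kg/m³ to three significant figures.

For an instantaneous plane source, C(x,t) = M/(n_e·A·√(4πDt)) · exp(−(x−vt)²/(4Dt)), with n_e·A the pore (flow) area.
Plume center vt = 0.35 × 33 = 11.55 m, so the well at 25 m is 13.45 m downgradient of the peak.
√(4πDt) = 17.52 m, giving peak height M/(n_e·A·√(4πDt)) = 8.0/(0.34 × 120 × 17.52) = 0.01119 kg/m³.
(x−vt)²/(4Dt) = (13.45)²/(4 × 0.74 × 33) = 1.852; exp(−1.852) = 0.1569.
C = 0.01119 × 0.1569 = 0.00176 kg/m³.

0.00176 kg/m³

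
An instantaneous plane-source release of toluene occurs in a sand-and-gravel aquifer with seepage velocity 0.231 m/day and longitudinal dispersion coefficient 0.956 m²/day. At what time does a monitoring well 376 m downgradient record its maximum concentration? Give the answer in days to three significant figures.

1610 days

For the 1D instantaneous-source solution, setting ∂C/∂t = 0 at fixed x gives v²t² + 2Dt − x² = 0, so t = (√(D² + v²x²) − D)/v².
√(D² + v²x²) = √(0.956² + 0.231² × 376²) = 86.86; v² = 0.053361.
t = (86.86 − 0.956)/0.053361 = 1610 days (vs. the pure-advection estimate x/v = 1630 d).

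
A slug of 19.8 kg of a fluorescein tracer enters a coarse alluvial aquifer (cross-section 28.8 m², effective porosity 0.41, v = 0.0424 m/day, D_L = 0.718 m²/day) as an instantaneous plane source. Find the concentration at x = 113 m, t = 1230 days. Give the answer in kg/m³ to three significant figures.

For an instantaneous plane source, C(x,t) = M/(n_e·A·√(4πDt)) · exp(−(x−vt)²/(4Dt)), with n_e·A the pore (flow) area.
Plume center vt = 0.0424 × 1230 = 52.152 m, so the well at 113 m is 60.848 m downgradient of the peak.
√(4πDt) = 105.3 m, giving peak height M/(n_e·A·√(4πDt)) = 19.8/(0.41 × 28.8 × 105.3) = 0.01592 kg/m³.
(x−vt)²/(4Dt) = (60.848)²/(4 × 0.718 × 1230) = 1.048; exp(−1.048) = 0.3506.
C = 0.01592 × 0.3506 = 0.00558 kg/m³.

0.00558 kg/m³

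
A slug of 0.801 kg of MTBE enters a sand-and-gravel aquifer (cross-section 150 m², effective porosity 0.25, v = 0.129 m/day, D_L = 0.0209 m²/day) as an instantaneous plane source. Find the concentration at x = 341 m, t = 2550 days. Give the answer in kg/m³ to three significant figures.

0.000418 kg/m³

For an instantaneous plane source, C(x,t) = M/(n_e·A·√(4πDt)) · exp(−(x−vt)²/(4Dt)), with n_e·A the pore (flow) area.
Plume center vt = 0.129 × 2550 = 328.95 m, so the well at 341 m is 12.05 m downgradient of the peak.
√(4πDt) = 25.88 m, giving peak height M/(n_e·A·√(4πDt)) = 0.801/(0.25 × 150 × 25.88) = 0.0008253 kg/m³.
(x−vt)²/(4Dt) = (12.05)²/(4 × 0.0209 × 2550) = 0.6811; exp(−0.6811) = 0.5061.
C = 0.0008253 × 0.5061 = 0.000418 kg/m³.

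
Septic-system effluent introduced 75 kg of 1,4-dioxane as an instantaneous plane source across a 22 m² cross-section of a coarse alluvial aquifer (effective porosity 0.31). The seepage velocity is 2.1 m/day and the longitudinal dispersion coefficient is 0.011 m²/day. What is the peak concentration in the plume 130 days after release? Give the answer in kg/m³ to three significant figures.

2.59 kg/m³

The peak of an instantaneous 1D plume sits at x = vt; there the Gaussian factor is 1 and C_max = M/(n_e·A·√(4πDt)), where n_e·A is the pore area the mass is dissolved in.
√(4πDt) = √(4π × 0.011 × 130) = 4.239 m, so C_max = 75/(0.31 × 22 × 4.239) = 2.59 kg/m³.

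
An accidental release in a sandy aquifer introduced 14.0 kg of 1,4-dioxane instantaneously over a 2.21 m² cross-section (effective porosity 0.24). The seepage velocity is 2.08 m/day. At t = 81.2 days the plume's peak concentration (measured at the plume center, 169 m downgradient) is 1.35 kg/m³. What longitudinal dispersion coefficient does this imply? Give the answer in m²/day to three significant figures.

0.375 m²/day

At the plume center C_max = M/(n_e·A·√(4πDt)), so D = M²/(4πt·(n_e·A·C_max)²).
n_e·A·C_max = 0.24 × 2.21 × 1.35 = 0.7160 kg/m.
D = 14.0²/(4π × 81.2 × 0.7160²) = 0.375 m²/day.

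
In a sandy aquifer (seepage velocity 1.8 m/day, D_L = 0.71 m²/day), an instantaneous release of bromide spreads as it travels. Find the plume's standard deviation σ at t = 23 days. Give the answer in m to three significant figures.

Dispersive spreading gives a Gaussian with σ² = 2Dt; advection only shifts the center.
σ = √(2 × 0.71 × 23) = 5.71 m.

5.71 m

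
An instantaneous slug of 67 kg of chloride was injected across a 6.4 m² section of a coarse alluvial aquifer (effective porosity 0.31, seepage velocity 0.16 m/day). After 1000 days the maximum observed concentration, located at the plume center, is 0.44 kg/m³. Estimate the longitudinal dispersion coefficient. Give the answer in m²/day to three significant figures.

0.469 m²/day

At the plume center C_max = M/(n_e·A·√(4πDt)), so D = M²/(4πt·(n_e·A·C_max)²).
n_e·A·C_max = 0.31 × 6.4 × 0.44 = 0.8730 kg/m.
D = 67²/(4π × 1000 × 0.8730²) = 0.469 m²/day.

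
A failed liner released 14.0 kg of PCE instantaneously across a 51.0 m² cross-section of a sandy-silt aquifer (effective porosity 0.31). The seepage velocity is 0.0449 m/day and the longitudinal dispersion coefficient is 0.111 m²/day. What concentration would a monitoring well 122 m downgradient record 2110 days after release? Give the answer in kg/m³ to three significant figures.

For an instantaneous plane source, C(x,t) = M/(n_e·A·√(4πDt)) · exp(−(x−vt)²/(4Dt)), with n_e·A the pore (flow) area.
Plume center vt = 0.0449 × 2110 = 94.739 m, so the well at 122 m is 27.261 m downgradient of the peak.
√(4πDt) = 54.25 m, giving peak height M/(n_e·A·√(4πDt)) = 14.0/(0.31 × 51.0 × 54.25) = 0.01632 kg/m³.
(x−vt)²/(4Dt) = (27.261)²/(4 × 0.111 × 2110) = 0.7933; exp(−0.7933) = 0.4523.
C = 0.01632 × 0.4523 = 0.00738 kg/m³.

0.00738 kg/m³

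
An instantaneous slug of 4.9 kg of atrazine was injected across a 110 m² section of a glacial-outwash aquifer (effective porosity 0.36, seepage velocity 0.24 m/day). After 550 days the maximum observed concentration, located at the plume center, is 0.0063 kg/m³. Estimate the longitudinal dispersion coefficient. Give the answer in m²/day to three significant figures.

0.0558 m²/day

At the plume center C_max = M/(n_e·A·√(4πDt)), so D = M²/(4πt·(n_e·A·C_max)²).
n_e·A·C_max = 0.36 × 110 × 0.0063 = 0.2495 kg/m.
D = 4.9²/(4π × 550 × 0.2495²) = 0.0558 m²/day.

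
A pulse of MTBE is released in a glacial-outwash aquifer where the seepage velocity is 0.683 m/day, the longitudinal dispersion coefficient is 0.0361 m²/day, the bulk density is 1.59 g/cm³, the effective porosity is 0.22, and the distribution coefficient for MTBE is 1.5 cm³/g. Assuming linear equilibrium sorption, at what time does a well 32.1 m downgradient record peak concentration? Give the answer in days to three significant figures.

556 days

Retardation factor R = 1 + ρ_b·K_d/n = 1 + 1.59 × 1.5/0.22 = 11.84.
Sorption retards both mechanisms: v_R = v/R = 0.05769 m/day, D_R = D/R = 0.003049 m²/day.
Peak time from v_R²t² + 2D_R t − x² = 0: t = (√(D_R² + v_R²x²) − D_R)/v_R².
√(D_R² + v_R²x²) = √(0.003049² + 0.05769² × 32.1²) = 1.852; v_R² = 0.003328.
t = (1.852 − 0.003049)/0.003328 = 556 days.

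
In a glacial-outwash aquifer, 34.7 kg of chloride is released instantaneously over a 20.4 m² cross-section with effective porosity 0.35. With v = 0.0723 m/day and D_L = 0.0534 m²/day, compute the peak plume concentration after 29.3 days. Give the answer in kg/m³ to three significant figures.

The peak of an instantaneous 1D plume sits at x = vt; there the Gaussian factor is 1 and C_max = M/(n_e·A·√(4πDt)), where n_e·A is the pore area the mass is dissolved in.
√(4πDt) = √(4π × 0.0534 × 29.3) = 4.434 m, so C_max = 34.7/(0.35 × 20.4 × 4.434) = 1.10 kg/m³.

1.10 kg/m³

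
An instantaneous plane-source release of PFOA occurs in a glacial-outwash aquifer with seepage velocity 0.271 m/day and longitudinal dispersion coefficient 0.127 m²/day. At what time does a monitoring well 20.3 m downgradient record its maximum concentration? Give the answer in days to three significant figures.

For the 1D instantaneous-source solution, setting ∂C/∂t = 0 at fixed x gives v²t² + 2Dt − x² = 0, so t = (√(D² + v²x²) − D)/v².
√(D² + v²x²) = √(0.127² + 0.271² × 20.3²) = 5.503; v² = 0.073441.
t = (5.503 − 0.127)/0.073441 = 73.2 days (vs. the pure-advection estimate x/v = 74.9 d).

73.2 days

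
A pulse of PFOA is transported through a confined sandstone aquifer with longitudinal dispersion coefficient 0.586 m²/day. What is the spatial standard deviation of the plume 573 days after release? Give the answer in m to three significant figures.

Dispersive spreading gives a Gaussian with σ² = 2Dt; advection only shifts the center.
σ = √(2 × 0.586 × 573) = 25.9 m.

25.9 m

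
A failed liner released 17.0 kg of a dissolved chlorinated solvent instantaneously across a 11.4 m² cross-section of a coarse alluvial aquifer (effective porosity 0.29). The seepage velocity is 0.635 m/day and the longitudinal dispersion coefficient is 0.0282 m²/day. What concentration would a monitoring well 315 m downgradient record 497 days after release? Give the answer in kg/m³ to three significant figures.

For an instantaneous plane source, C(x,t) = M/(n_e·A·√(4πDt)) · exp(−(x−vt)²/(4Dt)), with n_e·A the pore (flow) area.
Plume center vt = 0.635 × 497 = 315.595 m, so the well at 315 m is 0.595 m upgradient of the peak.
√(4πDt) = 13.27 m, giving peak height M/(n_e·A·√(4πDt)) = 17.0/(0.29 × 11.4 × 13.27) = 0.3875 kg/m³.
(x−vt)²/(4Dt) = (-0.595)²/(4 × 0.0282 × 497) = 0.006315; exp(−0.006315) = 0.9937.
C = 0.3875 × 0.9937 = 0.385 kg/m³.

0.385 kg/m³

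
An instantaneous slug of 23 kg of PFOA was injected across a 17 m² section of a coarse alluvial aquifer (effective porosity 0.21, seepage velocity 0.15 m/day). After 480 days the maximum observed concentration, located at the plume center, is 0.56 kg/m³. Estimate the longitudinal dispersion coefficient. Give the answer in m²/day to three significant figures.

0.0219 m²/day

At the plume center C_max = M/(n_e·A·√(4πDt)), so D = M²/(4πt·(n_e·A·C_max)²).
n_e·A·C_max = 0.21 × 17 × 0.56 = 1.999 kg/m.
D = 23²/(4π × 480 × 1.999²) = 0.0219 m²/day.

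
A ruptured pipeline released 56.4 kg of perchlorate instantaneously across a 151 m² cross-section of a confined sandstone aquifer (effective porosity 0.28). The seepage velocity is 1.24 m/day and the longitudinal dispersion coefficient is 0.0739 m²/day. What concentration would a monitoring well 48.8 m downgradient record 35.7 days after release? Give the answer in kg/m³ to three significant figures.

0.0331 kg/m³

For an instantaneous plane source, C(x,t) = M/(n_e·A·√(4πDt)) · exp(−(x−vt)²/(4Dt)), with n_e·A the pore (flow) area.
Plume center vt = 1.24 × 35.7 = 44.268 m, so the well at 48.8 m is 4.532 m downgradient of the peak.
√(4πDt) = 5.758 m, giving peak height M/(n_e·A·√(4πDt)) = 56.4/(0.28 × 151 × 5.758) = 0.2317 kg/m³.
(x−vt)²/(4Dt) = (4.532)²/(4 × 0.0739 × 35.7) = 1.946; exp(−1.946) = 0.1428.
C = 0.2317 × 0.1428 = 0.0331 kg/m³.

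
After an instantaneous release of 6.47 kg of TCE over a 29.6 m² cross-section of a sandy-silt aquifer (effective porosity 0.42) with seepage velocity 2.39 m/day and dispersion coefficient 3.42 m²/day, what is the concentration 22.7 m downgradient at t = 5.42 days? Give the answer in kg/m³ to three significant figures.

0.00947 kg/m³

For an instantaneous plane source, C(x,t) = M/(n_e·A·√(4πDt)) · exp(−(x−vt)²/(4Dt)), with n_e·A the pore (flow) area.
Plume center vt = 2.39 × 5.42 = 12.9538 m, so the well at 22.7 m is 9.7462 m downgradient of the peak.
√(4πDt) = 15.26 m, giving peak height M/(n_e·A·√(4πDt)) = 6.47/(0.42 × 29.6 × 15.26) = 0.03410 kg/m³.
(x−vt)²/(4Dt) = (9.7462)²/(4 × 3.42 × 5.42) = 1.281; exp(−1.281) = 0.2778.
C = 0.03410 × 0.2778 = 0.00947 kg/m³.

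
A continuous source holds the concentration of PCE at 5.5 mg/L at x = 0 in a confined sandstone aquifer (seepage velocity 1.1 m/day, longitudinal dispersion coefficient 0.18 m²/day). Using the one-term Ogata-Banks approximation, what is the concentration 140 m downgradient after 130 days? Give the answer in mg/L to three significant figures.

For a continuous step input, C/C₀ ≈ ½·erfc((x−vt)/(2√(Dt))).
vt = 1.1 × 130 = 143 m and 2√(Dt) = 2√(0.18 × 130) = 9.675 m.
Argument (x−vt)/(2√(Dt)) = (140 − 143)/9.675 = -0.3101; ½·erfc(-0.3101) = 0.6695.
C = 5.5 × 0.6695 = 3.68 mg/L.

3.68 mg/L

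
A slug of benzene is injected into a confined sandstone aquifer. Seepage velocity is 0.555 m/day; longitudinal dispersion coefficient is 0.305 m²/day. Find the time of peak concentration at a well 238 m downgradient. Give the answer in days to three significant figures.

For the 1D instantaneous-source solution, setting ∂C/∂t = 0 at fixed x gives v²t² + 2Dt − x² = 0, so t = (√(D² + v²x²) − D)/v².
√(D² + v²x²) = √(0.305² + 0.555² × 238²) = 132.1; v² = 0.308025.
t = (132.1 − 0.305)/0.308025 = 428 days (vs. the pure-advection estimate x/v = 429 d).

428 days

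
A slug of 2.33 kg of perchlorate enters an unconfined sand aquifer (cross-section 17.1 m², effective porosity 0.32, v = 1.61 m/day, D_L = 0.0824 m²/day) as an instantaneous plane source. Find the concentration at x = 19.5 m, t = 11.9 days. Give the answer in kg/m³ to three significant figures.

0.118 kg/m³

For an instantaneous plane source, C(x,t) = M/(n_e·A·√(4πDt)) · exp(−(x−vt)²/(4Dt)), with n_e·A the pore (flow) area.
Plume center vt = 1.61 × 11.9 = 19.159 m, so the well at 19.5 m is 0.341 m downgradient of the peak.
√(4πDt) = 3.510 m, giving peak height M/(n_e·A·√(4πDt)) = 2.33/(0.32 × 17.1 × 3.510) = 0.1213 kg/m³.
(x−vt)²/(4Dt) = (0.341)²/(4 × 0.0824 × 11.9) = 0.02965; exp(−0.02965) = 0.9708.
C = 0.1213 × 0.9708 = 0.118 kg/m³.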